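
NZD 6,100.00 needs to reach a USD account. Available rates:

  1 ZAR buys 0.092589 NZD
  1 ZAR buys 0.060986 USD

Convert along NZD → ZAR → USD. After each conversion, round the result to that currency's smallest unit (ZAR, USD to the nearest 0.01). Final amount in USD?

NZD 6,100.00 ÷ 0.092589 = ZAR 65,882.56
ZAR 65,882.56 × 0.060986 = USD 4,017.91

USD 4,017.91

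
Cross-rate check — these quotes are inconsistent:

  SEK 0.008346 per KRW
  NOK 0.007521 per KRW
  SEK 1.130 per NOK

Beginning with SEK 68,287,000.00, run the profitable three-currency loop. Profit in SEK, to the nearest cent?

Profitable loop is SEK → KRW → NOK → SEK:
SEK 68,287,000.00 ÷ 0.008346 = KRW 8,182,003,355
KRW 8,182,003,355 × 0.007521 = NOK 61,536,847.23
NOK 61,536,847.23 × 1.130 = SEK 69,536,637.37
Profit = SEK 69,536,637.37 − SEK 68,287,000.00

Profit: SEK 1,249,637.37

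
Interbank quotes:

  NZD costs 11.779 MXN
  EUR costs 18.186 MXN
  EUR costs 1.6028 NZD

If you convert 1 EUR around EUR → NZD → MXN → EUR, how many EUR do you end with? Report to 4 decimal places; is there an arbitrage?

1.0381 (arbitrage exists)

Around EUR → NZD → MXN → EUR: 1 × 1.6028 × 11.779 ÷ 18.186 = 1.038127
Product > 1; profitable direction is EUR → NZD → MXN → EUR.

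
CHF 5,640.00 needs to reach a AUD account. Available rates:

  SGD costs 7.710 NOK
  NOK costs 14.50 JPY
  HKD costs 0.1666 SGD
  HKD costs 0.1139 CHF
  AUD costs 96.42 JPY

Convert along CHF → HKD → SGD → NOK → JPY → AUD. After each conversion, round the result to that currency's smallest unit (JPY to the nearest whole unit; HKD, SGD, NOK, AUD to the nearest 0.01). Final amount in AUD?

AUD 9,565.01

CHF 5,640.00 ÷ 0.1139 = HKD 49,517.12
HKD 49,517.12 × 0.1666 = SGD 8,249.55
SGD 8,249.55 × 7.710 = NOK 63,604.03
NOK 63,604.03 × 14.50 = JPY 922,258
JPY 922,258 ÷ 96.42 = AUD 9,565.01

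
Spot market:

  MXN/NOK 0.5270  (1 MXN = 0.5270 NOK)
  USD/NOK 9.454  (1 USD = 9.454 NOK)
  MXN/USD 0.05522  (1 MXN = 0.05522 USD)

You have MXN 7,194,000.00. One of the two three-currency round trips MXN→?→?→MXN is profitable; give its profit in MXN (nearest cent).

Profit: MXN 68,214.10

Profitable loop is MXN → NOK → USD → MXN:
MXN 7,194,000.00 × 0.5270 = NOK 3,791,238.00
NOK 3,791,238.00 ÷ 9.454 = USD 401,019.46
USD 401,019.46 ÷ 0.05522 = MXN 7,262,214.10
Profit = MXN 7,262,214.10 − MXN 7,194,000.00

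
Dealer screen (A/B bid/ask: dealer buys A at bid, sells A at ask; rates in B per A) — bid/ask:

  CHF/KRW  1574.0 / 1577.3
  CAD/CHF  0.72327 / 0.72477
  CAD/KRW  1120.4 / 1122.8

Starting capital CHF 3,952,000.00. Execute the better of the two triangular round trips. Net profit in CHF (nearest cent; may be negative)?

Best loop CHF → KRW → CAD → CHF:
CHF 3,952,000.00 × 1574.0 (sell CHF at bid) = KRW 6,220,448,000
KRW 6,220,448,000 ÷ 1122.8 (buy CAD at ask) = CAD 5,540,121.13
CAD 5,540,121.13 × 0.72327 (sell CAD at bid) = CHF 4,007,003.41

Net profit: CHF 55,003.41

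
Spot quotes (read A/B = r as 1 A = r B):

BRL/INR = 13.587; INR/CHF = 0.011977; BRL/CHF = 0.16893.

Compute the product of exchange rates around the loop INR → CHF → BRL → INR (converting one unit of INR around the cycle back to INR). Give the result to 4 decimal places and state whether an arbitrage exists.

0.9633 (arbitrage exists)

Around INR → CHF → BRL → INR: 1 × 0.011977 ÷ 0.16893 × 13.587 = 0.963307
Product < 1; profitable direction is INR → BRL → CHF → INR.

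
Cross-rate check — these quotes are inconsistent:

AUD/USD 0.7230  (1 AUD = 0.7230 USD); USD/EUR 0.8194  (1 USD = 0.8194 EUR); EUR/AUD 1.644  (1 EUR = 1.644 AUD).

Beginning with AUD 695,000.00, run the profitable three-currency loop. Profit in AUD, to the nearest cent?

Profit: AUD 18,589.97

Profitable loop is AUD → EUR → USD → AUD:
AUD 695,000.00 ÷ 1.644 = EUR 422,749.39
EUR 422,749.39 ÷ 0.8194 = USD 515,925.55
USD 515,925.55 ÷ 0.7230 = AUD 713,589.97
Profit = AUD 713,589.97 − AUD 695,000.00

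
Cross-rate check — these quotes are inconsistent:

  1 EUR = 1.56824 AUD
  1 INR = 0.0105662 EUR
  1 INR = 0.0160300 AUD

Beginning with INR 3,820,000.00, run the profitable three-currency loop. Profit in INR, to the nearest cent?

Profit: INR 128,764.14

Profitable loop is INR → EUR → AUD → INR:
INR 3,820,000.00 × 0.0105662 = EUR 40,362.88
EUR 40,362.88 × 1.56824 = AUD 63,298.69
AUD 63,298.69 ÷ 0.0160300 = INR 3,948,764.14
Profit = INR 3,948,764.14 − INR 3,820,000.00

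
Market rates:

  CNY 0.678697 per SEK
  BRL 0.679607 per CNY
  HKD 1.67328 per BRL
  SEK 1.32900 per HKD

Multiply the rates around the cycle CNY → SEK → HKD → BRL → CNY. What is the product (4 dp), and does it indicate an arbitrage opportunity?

0.9749 (arbitrage exists)

Around CNY → SEK → HKD → BRL → CNY: 1 ÷ 0.678697 ÷ 1.32900 ÷ 1.67328 ÷ 0.679607 = 0.974928
Product < 1; profitable direction is CNY → BRL → HKD → SEK → CNY.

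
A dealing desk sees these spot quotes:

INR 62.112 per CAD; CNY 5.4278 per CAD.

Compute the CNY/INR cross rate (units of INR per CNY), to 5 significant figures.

1 CNY ÷ 5.4278 = 0.184237 CAD
0.184237 CAD × 62.112 = 11.4433 INR

CNY/INR = 11.443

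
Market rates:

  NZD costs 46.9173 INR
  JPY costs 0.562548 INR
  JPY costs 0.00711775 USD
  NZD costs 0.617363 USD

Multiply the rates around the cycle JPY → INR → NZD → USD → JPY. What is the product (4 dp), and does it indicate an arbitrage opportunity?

1.0400 (arbitrage exists)

Around JPY → INR → NZD → USD → JPY: 1 × 0.562548 ÷ 46.9173 × 0.617363 ÷ 0.00711775 = 1.039979
Product > 1; profitable direction is JPY → INR → NZD → USD → JPY.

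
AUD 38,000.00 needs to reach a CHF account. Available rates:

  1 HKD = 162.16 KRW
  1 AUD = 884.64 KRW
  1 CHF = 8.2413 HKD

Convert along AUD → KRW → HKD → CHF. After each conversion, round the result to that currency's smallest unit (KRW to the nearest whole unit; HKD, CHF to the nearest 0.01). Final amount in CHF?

AUD 38,000.00 × 884.64 = KRW 33,616,320
KRW 33,616,320 ÷ 162.16 = HKD 207,303.40
HKD 207,303.40 ÷ 8.2413 = CHF 25,154.21

CHF 25,154.21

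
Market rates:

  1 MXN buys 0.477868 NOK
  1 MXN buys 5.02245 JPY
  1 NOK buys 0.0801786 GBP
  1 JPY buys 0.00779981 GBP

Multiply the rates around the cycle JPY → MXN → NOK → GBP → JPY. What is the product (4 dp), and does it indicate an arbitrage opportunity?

0.9781 (arbitrage exists)

Around JPY → MXN → NOK → GBP → JPY: 1 ÷ 5.02245 × 0.477868 × 0.0801786 ÷ 0.00779981 = 0.978063
Product < 1; profitable direction is JPY → GBP → NOK → MXN → JPY.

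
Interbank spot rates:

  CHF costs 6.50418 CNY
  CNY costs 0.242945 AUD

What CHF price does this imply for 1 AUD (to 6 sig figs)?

1 AUD ÷ 0.242945 = 4.11616 CNY
4.11616 CNY ÷ 6.50418 = 0.632848 CHF

AUD/CHF = 0.632848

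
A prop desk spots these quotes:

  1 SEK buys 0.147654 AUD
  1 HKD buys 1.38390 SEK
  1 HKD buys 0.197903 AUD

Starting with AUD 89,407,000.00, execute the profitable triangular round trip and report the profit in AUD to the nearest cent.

Profitable loop is AUD → HKD → SEK → AUD:
AUD 89,407,000.00 ÷ 0.197903 = HKD 451,771,827.61
HKD 451,771,827.61 × 1.38390 = SEK 625,207,032.23
SEK 625,207,032.23 × 0.147654 = AUD 92,314,319.14
Profit = AUD 92,314,319.14 − AUD 89,407,000.00

Profit: AUD 2,907,319.14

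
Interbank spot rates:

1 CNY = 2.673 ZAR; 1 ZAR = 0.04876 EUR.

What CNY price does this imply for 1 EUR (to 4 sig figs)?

EUR/CNY = 7.673

1 EUR ÷ 0.04876 = 20.5086 ZAR
20.5086 ZAR ÷ 2.673 = 7.67251 CNY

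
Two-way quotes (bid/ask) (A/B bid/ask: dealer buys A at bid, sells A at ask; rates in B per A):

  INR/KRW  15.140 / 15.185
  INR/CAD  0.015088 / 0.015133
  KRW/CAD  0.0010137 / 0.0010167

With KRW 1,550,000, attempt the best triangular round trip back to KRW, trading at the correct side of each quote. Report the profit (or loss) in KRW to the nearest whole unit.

Net profit: KRW 21,962

Best loop KRW → CAD → INR → KRW:
KRW 1,550,000 × 0.0010137 (sell KRW at bid) = CAD 1,571.23
CAD 1,571.23 ÷ 0.015133 (buy INR at ask) = INR 103,828.39
INR 103,828.39 × 15.140 (sell INR at bid) = KRW 1,571,962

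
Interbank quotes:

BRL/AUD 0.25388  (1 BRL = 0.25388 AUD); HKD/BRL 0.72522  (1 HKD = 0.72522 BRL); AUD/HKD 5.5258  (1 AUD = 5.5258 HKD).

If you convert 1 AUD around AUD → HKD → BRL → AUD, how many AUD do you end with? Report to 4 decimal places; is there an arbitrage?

1.0174 (arbitrage exists)

Around AUD → HKD → BRL → AUD: 1 × 5.5258 × 0.72522 × 0.25388 = 1.017404
Product > 1; profitable direction is AUD → HKD → BRL → AUD.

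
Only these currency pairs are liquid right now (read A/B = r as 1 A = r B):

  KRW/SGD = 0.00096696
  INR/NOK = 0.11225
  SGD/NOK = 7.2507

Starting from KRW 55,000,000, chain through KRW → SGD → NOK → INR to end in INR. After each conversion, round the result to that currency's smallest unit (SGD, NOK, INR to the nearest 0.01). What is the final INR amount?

KRW 55,000,000 × 0.00096696 = SGD 53,182.80
SGD 53,182.80 × 7.2507 = NOK 385,612.53
NOK 385,612.53 ÷ 0.11225 = INR 3,435,300.94

INR 3,435,300.94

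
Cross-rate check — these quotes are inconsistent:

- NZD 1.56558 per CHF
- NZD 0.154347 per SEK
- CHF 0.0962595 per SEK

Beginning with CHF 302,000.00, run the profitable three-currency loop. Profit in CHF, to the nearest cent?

Profitable loop is CHF → SEK → NZD → CHF:
CHF 302,000.00 ÷ 0.0962595 = SEK 3,137,352.68
SEK 3,137,352.68 × 0.154347 = NZD 484,240.97
NZD 484,240.97 ÷ 1.56558 = CHF 309,304.52
Profit = CHF 309,304.52 − CHF 302,000.00

Profit: CHF 7,304.52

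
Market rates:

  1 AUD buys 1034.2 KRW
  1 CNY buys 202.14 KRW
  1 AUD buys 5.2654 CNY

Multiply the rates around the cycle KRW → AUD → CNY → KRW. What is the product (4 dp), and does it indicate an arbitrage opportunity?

1.0292 (arbitrage exists)

Around KRW → AUD → CNY → KRW: 1 ÷ 1034.2 × 5.2654 × 202.14 = 1.029151
Product > 1; profitable direction is KRW → AUD → CNY → KRW.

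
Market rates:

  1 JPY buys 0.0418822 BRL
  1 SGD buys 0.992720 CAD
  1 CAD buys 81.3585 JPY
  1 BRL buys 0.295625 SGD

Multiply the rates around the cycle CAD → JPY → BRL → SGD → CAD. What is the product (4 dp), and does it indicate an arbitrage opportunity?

1.0000 (no arbitrage)

Around CAD → JPY → BRL → SGD → CAD: 1 × 81.3585 × 0.0418822 × 0.295625 × 0.992720 = 1.000001
Product ≈ 1 (deviation 0.000%, within rounding noise).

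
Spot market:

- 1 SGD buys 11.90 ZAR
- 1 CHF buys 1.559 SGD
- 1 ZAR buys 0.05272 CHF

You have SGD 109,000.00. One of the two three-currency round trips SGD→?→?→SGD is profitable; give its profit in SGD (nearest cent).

Profit: SGD 2,444.34

Profitable loop is SGD → CHF → ZAR → SGD:
SGD 109,000.00 ÷ 1.559 = CHF 69,916.61
CHF 69,916.61 ÷ 0.05272 = ZAR 1,326,187.66
ZAR 1,326,187.66 ÷ 11.90 = SGD 111,444.34
Profit = SGD 111,444.34 − SGD 109,000.00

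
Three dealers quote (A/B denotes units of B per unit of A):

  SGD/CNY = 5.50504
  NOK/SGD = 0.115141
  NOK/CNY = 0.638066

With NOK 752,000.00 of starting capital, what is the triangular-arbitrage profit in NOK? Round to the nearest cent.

Profit: NOK 4,994.93

Profitable loop is NOK → CNY → SGD → NOK:
NOK 752,000.00 × 0.638066 = CNY 479,825.63
CNY 479,825.63 ÷ 5.50504 = SGD 87,161.15
SGD 87,161.15 ÷ 0.115141 = NOK 756,994.93
Profit = NOK 756,994.93 − NOK 752,000.00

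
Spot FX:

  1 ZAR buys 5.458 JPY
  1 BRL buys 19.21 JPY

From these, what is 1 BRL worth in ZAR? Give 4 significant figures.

1 BRL × 19.21 = 19.21 JPY
19.21 JPY ÷ 5.458 = 3.5196 ZAR

BRL/ZAR = 3.520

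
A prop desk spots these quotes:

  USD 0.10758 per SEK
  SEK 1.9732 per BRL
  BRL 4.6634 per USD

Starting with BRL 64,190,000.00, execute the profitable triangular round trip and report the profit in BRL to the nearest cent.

Profitable loop is BRL → USD → SEK → BRL:
BRL 64,190,000.00 ÷ 4.6634 = USD 13,764,635.24
USD 13,764,635.24 ÷ 0.10758 = SEK 127,947,901.51
SEK 127,947,901.51 ÷ 1.9732 = BRL 64,842,844.88
Profit = BRL 64,842,844.88 − BRL 64,190,000.00

Profit: BRL 652,844.88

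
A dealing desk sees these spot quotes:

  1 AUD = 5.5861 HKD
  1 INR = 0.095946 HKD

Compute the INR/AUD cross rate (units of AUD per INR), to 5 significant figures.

INR/AUD = 0.017176

1 INR × 0.095946 = 0.095946 HKD
0.095946 HKD ÷ 5.5861 = 0.0171758 AUD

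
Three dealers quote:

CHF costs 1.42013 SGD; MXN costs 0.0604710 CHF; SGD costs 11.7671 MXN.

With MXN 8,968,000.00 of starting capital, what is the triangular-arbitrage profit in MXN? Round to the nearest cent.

Profitable loop is MXN → CHF → SGD → MXN:
MXN 8,968,000.00 × 0.0604710 = CHF 542,303.93
CHF 542,303.93 × 1.42013 = SGD 770,142.08
SGD 770,142.08 × 11.7671 = MXN 9,062,338.84
Profit = MXN 9,062,338.84 − MXN 8,968,000.00

Profit: MXN 94,338.84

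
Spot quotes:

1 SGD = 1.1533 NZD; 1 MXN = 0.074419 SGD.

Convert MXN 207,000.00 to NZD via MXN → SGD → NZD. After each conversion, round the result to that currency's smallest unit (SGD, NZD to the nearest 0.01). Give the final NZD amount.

NZD 17,766.28

MXN 207,000.00 × 0.074419 = SGD 15,404.73
SGD 15,404.73 × 1.1533 = NZD 17,766.28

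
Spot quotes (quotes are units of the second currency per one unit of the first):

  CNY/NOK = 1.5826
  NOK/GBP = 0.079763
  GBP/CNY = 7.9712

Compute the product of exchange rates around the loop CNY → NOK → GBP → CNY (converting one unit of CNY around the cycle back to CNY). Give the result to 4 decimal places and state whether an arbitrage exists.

Around CNY → NOK → GBP → CNY: 1 × 1.5826 × 0.079763 × 7.9712 = 1.006228
Product > 1; profitable direction is CNY → NOK → GBP → CNY.

1.0062 (arbitrage exists)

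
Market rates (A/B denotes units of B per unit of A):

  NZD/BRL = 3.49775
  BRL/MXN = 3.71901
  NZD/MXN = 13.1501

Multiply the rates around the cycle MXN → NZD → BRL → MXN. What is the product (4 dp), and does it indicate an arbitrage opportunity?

0.9892 (arbitrage exists)

Around MXN → NZD → BRL → MXN: 1 ÷ 13.1501 × 3.49775 × 3.71901 = 0.989207
Product < 1; profitable direction is MXN → BRL → NZD → MXN.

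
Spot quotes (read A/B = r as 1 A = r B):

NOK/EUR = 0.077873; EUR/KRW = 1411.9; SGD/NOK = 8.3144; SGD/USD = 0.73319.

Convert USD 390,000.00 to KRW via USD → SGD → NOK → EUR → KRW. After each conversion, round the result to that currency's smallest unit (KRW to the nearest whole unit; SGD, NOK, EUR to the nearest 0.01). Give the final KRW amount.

USD 390,000.00 ÷ 0.73319 = SGD 531,922.15
SGD 531,922.15 × 8.3144 = NOK 4,422,613.52
NOK 4,422,613.52 × 0.077873 = EUR 344,402.18
EUR 344,402.18 × 1411.9 = KRW 486,261,438

KRW 486,261,438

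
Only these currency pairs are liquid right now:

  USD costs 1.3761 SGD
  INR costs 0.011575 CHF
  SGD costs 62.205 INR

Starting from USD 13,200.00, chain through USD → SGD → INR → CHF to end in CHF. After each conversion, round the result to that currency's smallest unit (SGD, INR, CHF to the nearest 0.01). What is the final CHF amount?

CHF 13,078.87

USD 13,200.00 × 1.3761 = SGD 18,164.52
SGD 18,164.52 × 62.205 = INR 1,129,923.97
INR 1,129,923.97 × 0.011575 = CHF 13,078.87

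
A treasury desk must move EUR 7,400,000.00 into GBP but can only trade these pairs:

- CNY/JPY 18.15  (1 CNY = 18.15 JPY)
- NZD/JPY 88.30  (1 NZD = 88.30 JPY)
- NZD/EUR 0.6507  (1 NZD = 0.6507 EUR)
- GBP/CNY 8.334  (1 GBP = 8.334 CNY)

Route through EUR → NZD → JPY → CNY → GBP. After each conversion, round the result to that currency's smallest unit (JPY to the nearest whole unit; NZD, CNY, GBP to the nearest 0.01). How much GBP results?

EUR 7,400,000.00 ÷ 0.6507 = NZD 11,372,368.22
NZD 11,372,368.22 × 88.30 = JPY 1,004,180,114
JPY 1,004,180,114 ÷ 18.15 = CNY 55,326,728.04
CNY 55,326,728.04 ÷ 8.334 = GBP 6,638,676.27

GBP 6,638,676.27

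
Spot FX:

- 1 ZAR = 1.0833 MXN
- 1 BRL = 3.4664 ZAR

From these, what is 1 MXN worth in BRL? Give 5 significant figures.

MXN/BRL = 0.26630

1 MXN ÷ 1.0833 = 0.923105 ZAR
0.923105 ZAR ÷ 3.4664 = 0.266301 BRL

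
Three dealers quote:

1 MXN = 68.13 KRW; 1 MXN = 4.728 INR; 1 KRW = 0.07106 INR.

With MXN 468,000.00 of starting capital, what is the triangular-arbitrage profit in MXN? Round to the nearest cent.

Profit: MXN 11,216.74

Profitable loop is MXN → KRW → INR → MXN:
MXN 468,000.00 × 68.13 = KRW 31,884,840
KRW 31,884,840 × 0.07106 = INR 2,265,736.73
INR 2,265,736.73 ÷ 4.728 = MXN 479,216.74
Profit = MXN 479,216.74 − MXN 468,000.00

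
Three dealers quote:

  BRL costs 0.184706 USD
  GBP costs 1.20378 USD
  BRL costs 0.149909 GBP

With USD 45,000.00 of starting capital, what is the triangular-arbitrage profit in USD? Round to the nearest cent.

Profitable loop is USD → GBP → BRL → USD:
USD 45,000.00 ÷ 1.20378 = GBP 37,382.25
GBP 37,382.25 ÷ 0.149909 = BRL 249,366.26
BRL 249,366.26 × 0.184706 = USD 46,059.44
Profit = USD 46,059.44 − USD 45,000.00

Profit: USD 1,059.44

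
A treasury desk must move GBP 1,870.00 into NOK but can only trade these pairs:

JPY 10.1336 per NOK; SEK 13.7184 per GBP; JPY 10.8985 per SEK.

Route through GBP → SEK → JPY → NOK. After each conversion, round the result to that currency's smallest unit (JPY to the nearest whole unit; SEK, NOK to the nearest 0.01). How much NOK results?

GBP 1,870.00 × 13.7184 = SEK 25,653.41
SEK 25,653.41 × 10.8985 = JPY 279,584
JPY 279,584 ÷ 10.1336 = NOK 27,589.80

NOK 27,589.80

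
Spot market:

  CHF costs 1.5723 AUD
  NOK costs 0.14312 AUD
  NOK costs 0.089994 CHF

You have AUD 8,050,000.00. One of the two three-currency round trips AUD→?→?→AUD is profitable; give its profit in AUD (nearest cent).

Profit: AUD 92,302.59

Profitable loop is AUD → CHF → NOK → AUD:
AUD 8,050,000.00 ÷ 1.5723 = CHF 5,119,888.06
CHF 5,119,888.06 ÷ 0.089994 = NOK 56,891,437.90
NOK 56,891,437.90 × 0.14312 = AUD 8,142,302.59
Profit = AUD 8,142,302.59 − AUD 8,050,000.00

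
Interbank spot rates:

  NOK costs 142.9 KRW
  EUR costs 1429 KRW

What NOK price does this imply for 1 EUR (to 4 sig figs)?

1 EUR × 1429 = 1429 KRW
1429 KRW ÷ 142.9 = 10 NOK

EUR/NOK = 10.00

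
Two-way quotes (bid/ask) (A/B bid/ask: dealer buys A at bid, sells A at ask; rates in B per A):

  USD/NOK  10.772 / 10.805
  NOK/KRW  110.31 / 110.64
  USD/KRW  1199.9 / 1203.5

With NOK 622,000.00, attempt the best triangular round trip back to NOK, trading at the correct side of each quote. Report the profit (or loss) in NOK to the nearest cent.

Best loop NOK → USD → KRW → NOK:
NOK 622,000.00 ÷ 10.805 (buy USD at ask) = USD 57,565.94
USD 57,565.94 × 1199.9 (sell USD at bid) = KRW 69,073,373
KRW 69,073,373 ÷ 110.64 (buy NOK at ask) = NOK 624,307.42

Net profit: NOK 2,307.42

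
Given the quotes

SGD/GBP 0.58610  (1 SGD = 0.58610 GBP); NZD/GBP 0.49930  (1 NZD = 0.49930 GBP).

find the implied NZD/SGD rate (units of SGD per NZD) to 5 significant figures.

NZD/SGD = 0.85190

1 NZD × 0.49930 = 0.4993 GBP
0.4993 GBP ÷ 0.58610 = 0.851902 SGD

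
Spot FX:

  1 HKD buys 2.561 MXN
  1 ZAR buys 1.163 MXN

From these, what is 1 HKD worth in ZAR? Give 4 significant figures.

HKD/ZAR = 2.202

1 HKD × 2.561 = 2.561 MXN
2.561 MXN ÷ 1.163 = 2.20206 ZAR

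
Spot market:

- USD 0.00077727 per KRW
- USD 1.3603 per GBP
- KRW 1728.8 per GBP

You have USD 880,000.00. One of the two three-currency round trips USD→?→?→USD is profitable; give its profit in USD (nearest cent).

Profit: USD 10,842.05

Profitable loop is USD → KRW → GBP → USD:
USD 880,000.00 ÷ 0.00077727 = KRW 1,132,167,715
KRW 1,132,167,715 ÷ 1728.8 = GBP 654,886.46
GBP 654,886.46 × 1.3603 = USD 890,842.05
Profit = USD 890,842.05 − USD 880,000.00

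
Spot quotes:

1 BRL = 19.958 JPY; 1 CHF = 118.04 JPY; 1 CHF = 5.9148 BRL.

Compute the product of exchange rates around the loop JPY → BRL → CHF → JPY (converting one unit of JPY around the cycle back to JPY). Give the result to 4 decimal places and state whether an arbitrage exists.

Around JPY → BRL → CHF → JPY: 1 ÷ 19.958 ÷ 5.9148 × 118.04 = 0.999936
Product ≈ 1 (deviation 0.006%, within rounding noise).

0.9999 (no arbitrage)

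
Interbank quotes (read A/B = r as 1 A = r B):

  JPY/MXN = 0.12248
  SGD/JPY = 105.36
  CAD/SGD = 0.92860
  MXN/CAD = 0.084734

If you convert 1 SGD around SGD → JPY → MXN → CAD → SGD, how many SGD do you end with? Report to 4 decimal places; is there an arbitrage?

Around SGD → JPY → MXN → CAD → SGD: 1 × 105.36 × 0.12248 × 0.084734 × 0.92860 = 1.015377
Product > 1; profitable direction is SGD → JPY → MXN → CAD → SGD.

1.0154 (arbitrage exists)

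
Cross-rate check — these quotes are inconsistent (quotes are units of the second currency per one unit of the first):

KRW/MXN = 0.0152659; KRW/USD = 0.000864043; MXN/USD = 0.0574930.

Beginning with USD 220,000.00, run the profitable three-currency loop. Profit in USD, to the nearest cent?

Profitable loop is USD → KRW → MXN → USD:
USD 220,000.00 ÷ 0.000864043 = KRW 254,616,958
KRW 254,616,958 × 0.0152659 = MXN 3,886,957.01
MXN 3,886,957.01 × 0.0574930 = USD 223,472.82
Profit = USD 223,472.82 − USD 220,000.00

Profit: USD 3,472.82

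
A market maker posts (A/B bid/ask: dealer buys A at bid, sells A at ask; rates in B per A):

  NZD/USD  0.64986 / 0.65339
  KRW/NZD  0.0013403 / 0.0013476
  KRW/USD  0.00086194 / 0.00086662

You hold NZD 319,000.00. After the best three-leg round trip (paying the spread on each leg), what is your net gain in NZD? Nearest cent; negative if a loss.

Net profit: NZD 1,614.97

Best loop NZD → USD → KRW → NZD:
NZD 319,000.00 × 0.64986 (sell NZD at bid) = USD 207,305.34
USD 207,305.34 ÷ 0.00086662 (buy KRW at ask) = KRW 239,211,350
KRW 239,211,350 × 0.0013403 (sell KRW at bid) = NZD 320,614.97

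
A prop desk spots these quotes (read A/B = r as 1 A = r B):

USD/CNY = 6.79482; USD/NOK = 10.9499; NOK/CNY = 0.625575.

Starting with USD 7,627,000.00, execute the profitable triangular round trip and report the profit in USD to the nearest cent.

Profit: USD 61,919.74

Profitable loop is USD → NOK → CNY → USD:
USD 7,627,000.00 × 10.9499 = NOK 83,514,887.30
NOK 83,514,887.30 × 0.625575 = CNY 52,244,825.62
CNY 52,244,825.62 ÷ 6.79482 = USD 7,688,919.74
Profit = USD 7,688,919.74 − USD 7,627,000.00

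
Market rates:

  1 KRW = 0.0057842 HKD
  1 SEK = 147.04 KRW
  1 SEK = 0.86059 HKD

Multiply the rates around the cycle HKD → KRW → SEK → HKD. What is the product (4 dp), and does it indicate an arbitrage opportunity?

1.0119 (arbitrage exists)

Around HKD → KRW → SEK → HKD: 1 ÷ 0.0057842 ÷ 147.04 × 0.86059 = 1.011853
Product > 1; profitable direction is HKD → KRW → SEK → HKD.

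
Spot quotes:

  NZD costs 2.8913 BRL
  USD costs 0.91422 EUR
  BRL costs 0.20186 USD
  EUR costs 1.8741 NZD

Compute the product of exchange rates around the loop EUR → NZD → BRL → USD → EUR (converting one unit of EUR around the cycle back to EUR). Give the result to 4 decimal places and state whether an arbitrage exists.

Around EUR → NZD → BRL → USD → EUR: 1 × 1.8741 × 2.8913 × 0.20186 × 0.91422 = 0.999970
Product ≈ 1 (deviation 0.003%, within rounding noise).

1.0000 (no arbitrage)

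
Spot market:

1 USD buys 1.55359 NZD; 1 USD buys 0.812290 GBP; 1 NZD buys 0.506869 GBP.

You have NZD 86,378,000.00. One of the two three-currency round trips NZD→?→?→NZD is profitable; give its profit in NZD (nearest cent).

Profit: NZD 2,722,902.51

Profitable loop is NZD → USD → GBP → NZD:
NZD 86,378,000.00 ÷ 1.55359 = USD 55,598,967.55
USD 55,598,967.55 × 0.812290 = GBP 45,162,485.35
GBP 45,162,485.35 ÷ 0.506869 = NZD 89,100,902.51
Profit = NZD 89,100,902.51 − NZD 86,378,000.00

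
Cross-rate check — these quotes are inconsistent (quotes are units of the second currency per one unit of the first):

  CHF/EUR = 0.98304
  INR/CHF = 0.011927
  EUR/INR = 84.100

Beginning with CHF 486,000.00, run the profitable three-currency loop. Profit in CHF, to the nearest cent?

Profit: CHF 6,876.22

Profitable loop is CHF → INR → EUR → CHF:
CHF 486,000.00 ÷ 0.011927 = INR 40,747,882.95
INR 40,747,882.95 ÷ 84.100 = EUR 484,517.04
EUR 484,517.04 ÷ 0.98304 = CHF 492,876.22
Profit = CHF 492,876.22 − CHF 486,000.00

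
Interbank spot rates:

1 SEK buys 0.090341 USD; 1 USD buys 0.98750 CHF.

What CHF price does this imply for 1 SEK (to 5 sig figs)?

SEK/CHF = 0.089212

1 SEK × 0.090341 = 0.090341 USD
0.090341 USD × 0.98750 = 0.0892117 CHF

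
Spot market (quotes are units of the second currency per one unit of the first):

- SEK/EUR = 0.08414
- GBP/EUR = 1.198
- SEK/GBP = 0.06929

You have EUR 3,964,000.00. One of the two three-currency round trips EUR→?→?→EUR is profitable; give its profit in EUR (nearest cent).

Profit: EUR 53,989.28

Profitable loop is EUR → GBP → SEK → EUR:
EUR 3,964,000.00 ÷ 1.198 = GBP 3,308,848.08
GBP 3,308,848.08 ÷ 0.06929 = SEK 47,753,616.40
SEK 47,753,616.40 × 0.08414 = EUR 4,017,989.28
Profit = EUR 4,017,989.28 − EUR 3,964,000.00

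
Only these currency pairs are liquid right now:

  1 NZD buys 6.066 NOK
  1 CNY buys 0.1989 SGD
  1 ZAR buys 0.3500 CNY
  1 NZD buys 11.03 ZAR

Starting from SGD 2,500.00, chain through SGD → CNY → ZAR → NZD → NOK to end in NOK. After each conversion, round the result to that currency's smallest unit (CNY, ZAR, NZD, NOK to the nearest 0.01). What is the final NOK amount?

NOK 19,749.86

SGD 2,500.00 ÷ 0.1989 = CNY 12,569.13
CNY 12,569.13 ÷ 0.3500 = ZAR 35,911.80
ZAR 35,911.80 ÷ 11.03 = NZD 3,255.83
NZD 3,255.83 × 6.066 = NOK 19,749.86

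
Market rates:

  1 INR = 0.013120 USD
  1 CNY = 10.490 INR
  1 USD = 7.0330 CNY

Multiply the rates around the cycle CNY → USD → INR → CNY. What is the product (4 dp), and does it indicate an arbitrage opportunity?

Around CNY → USD → INR → CNY: 1 ÷ 7.0330 ÷ 0.013120 ÷ 10.490 = 1.033118
Product > 1; profitable direction is CNY → USD → INR → CNY.

1.0331 (arbitrage exists)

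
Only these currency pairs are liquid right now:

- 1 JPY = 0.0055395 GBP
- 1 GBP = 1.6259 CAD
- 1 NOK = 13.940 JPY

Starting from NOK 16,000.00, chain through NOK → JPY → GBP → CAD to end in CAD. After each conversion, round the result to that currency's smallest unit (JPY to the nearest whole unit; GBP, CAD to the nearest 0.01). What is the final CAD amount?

NOK 16,000.00 × 13.940 = JPY 223,040
JPY 223,040 × 0.0055395 = GBP 1,235.53
GBP 1,235.53 × 1.6259 = CAD 2,008.85

CAD 2,008.85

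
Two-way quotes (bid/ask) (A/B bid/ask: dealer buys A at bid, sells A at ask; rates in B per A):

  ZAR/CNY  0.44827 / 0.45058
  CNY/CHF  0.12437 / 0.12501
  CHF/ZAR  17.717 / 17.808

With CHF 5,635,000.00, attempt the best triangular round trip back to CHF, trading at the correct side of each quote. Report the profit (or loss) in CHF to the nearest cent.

Best loop CHF → CNY → ZAR → CHF:
CHF 5,635,000.00 ÷ 0.12501 (buy CNY at ask) = CNY 45,076,393.89
CNY 45,076,393.89 ÷ 0.45058 (buy ZAR at ask) = ZAR 100,040,822.69
ZAR 100,040,822.69 ÷ 17.808 (buy CHF at ask) = CHF 5,617,746.11

Net result: CHF -17,253.89 (no profitable arbitrage after spreads)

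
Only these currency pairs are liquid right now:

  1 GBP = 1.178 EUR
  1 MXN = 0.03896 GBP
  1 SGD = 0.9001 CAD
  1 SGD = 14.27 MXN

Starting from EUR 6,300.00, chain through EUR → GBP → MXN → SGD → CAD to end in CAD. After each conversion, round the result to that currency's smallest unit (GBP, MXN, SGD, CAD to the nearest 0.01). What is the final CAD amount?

EUR 6,300.00 ÷ 1.178 = GBP 5,348.05
GBP 5,348.05 ÷ 0.03896 = MXN 137,270.28
MXN 137,270.28 ÷ 14.27 = SGD 9,619.50
SGD 9,619.50 × 0.9001 = CAD 8,658.51

CAD 8,658.51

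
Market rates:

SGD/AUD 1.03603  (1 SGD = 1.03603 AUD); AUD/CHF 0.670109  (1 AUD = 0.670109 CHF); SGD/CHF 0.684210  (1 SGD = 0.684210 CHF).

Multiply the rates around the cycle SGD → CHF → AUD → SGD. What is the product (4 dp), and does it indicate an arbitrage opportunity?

Around SGD → CHF → AUD → SGD: 1 × 0.684210 ÷ 0.670109 ÷ 1.03603 = 0.985534
Product < 1; profitable direction is SGD → AUD → CHF → SGD.

0.9855 (arbitrage exists)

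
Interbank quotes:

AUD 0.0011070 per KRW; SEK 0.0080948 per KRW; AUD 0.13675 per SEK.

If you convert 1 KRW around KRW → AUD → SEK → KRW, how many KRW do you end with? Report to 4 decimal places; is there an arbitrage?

Around KRW → AUD → SEK → KRW: 1 × 0.0011070 ÷ 0.13675 ÷ 0.0080948 = 1.000033
Product ≈ 1 (deviation 0.003%, within rounding noise).

1.0000 (no arbitrage)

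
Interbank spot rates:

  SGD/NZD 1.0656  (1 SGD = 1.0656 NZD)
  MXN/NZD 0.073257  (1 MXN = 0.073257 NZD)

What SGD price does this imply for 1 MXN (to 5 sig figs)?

MXN/SGD = 0.068747

1 MXN × 0.073257 = 0.073257 NZD
0.073257 NZD ÷ 1.0656 = 0.0687472 SGD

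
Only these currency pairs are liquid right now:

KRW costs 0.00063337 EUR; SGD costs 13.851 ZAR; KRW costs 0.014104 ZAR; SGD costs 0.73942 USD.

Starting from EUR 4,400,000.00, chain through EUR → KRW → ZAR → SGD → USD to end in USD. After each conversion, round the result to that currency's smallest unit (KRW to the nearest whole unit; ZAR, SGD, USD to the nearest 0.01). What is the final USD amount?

EUR 4,400,000.00 ÷ 0.00063337 = KRW 6,946,966,228
KRW 6,946,966,228 × 0.014104 = ZAR 97,980,011.68
ZAR 97,980,011.68 ÷ 13.851 = SGD 7,073,858.33
SGD 7,073,858.33 × 0.73942 = USD 5,230,552.33

USD 5,230,552.33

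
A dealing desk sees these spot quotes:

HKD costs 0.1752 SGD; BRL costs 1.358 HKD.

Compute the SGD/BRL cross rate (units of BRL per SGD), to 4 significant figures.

1 SGD ÷ 0.1752 = 5.70776 HKD
5.70776 HKD ÷ 1.358 = 4.20307 BRL

SGD/BRL = 4.203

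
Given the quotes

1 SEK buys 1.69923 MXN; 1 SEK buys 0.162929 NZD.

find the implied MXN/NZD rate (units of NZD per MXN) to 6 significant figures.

MXN/NZD = 0.0958840

1 MXN ÷ 1.69923 = 0.588502 SEK
0.588502 SEK × 0.162929 = 0.095884 NZD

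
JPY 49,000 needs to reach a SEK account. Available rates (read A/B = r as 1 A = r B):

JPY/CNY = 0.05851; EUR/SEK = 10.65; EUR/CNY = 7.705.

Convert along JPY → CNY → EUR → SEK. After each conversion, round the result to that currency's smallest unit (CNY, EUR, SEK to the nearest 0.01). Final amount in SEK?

JPY 49,000 × 0.05851 = CNY 2,866.99
CNY 2,866.99 ÷ 7.705 = EUR 372.09
EUR 372.09 × 10.65 = SEK 3,962.76

SEK 3,962.76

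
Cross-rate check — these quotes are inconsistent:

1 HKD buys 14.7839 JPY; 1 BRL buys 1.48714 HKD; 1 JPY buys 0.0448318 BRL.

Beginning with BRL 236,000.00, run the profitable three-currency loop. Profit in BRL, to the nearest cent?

Profitable loop is BRL → JPY → HKD → BRL:
BRL 236,000.00 ÷ 0.0448318 = JPY 5,264,121
JPY 5,264,121 ÷ 14.7839 = HKD 356,071.17
HKD 356,071.17 ÷ 1.48714 = BRL 239,433.52
Profit = BRL 239,433.52 − BRL 236,000.00

Profit: BRL 3,433.52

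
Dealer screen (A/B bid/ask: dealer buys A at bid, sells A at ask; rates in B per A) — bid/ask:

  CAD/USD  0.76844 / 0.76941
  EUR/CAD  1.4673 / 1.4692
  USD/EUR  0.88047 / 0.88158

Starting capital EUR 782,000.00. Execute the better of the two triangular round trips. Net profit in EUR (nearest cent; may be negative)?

Net profit: EUR 2,704.74

Best loop EUR → USD → CAD → EUR:
EUR 782,000.00 ÷ 0.88158 (buy USD at ask) = USD 887,043.72
USD 887,043.72 ÷ 0.76941 (buy CAD at ask) = CAD 1,152,888.21
CAD 1,152,888.21 ÷ 1.4692 (buy EUR at ask) = EUR 784,704.74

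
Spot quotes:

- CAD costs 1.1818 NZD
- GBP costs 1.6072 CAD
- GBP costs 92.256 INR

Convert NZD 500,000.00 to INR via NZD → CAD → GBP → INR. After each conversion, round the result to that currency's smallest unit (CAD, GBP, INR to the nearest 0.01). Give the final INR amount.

INR 24,285,704.69

NZD 500,000.00 ÷ 1.1818 = CAD 423,083.43
CAD 423,083.43 ÷ 1.6072 = GBP 263,242.55
GBP 263,242.55 × 92.256 = INR 24,285,704.69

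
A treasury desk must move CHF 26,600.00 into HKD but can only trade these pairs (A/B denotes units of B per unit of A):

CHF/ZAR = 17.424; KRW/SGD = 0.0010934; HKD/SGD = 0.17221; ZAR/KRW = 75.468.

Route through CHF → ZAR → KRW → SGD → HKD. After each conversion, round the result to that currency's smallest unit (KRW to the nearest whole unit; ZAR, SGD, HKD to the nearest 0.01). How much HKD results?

HKD 222,081.82

CHF 26,600.00 × 17.424 = ZAR 463,478.40
ZAR 463,478.40 × 75.468 = KRW 34,977,788
KRW 34,977,788 × 0.0010934 = SGD 38,244.71
SGD 38,244.71 ÷ 0.17221 = HKD 222,081.82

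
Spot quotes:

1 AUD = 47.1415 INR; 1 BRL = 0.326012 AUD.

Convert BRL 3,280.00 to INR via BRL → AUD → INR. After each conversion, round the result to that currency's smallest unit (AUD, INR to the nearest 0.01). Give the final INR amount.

BRL 3,280.00 × 0.326012 = AUD 1,069.32
AUD 1,069.32 × 47.1415 = INR 50,409.35

INR 50,409.35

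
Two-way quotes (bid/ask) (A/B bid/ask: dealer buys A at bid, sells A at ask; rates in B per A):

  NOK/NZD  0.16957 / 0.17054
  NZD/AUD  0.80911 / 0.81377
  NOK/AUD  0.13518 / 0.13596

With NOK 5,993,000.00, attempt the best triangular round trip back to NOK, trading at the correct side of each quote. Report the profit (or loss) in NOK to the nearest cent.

Best loop NOK → NZD → AUD → NOK:
NOK 5,993,000.00 × 0.16957 (sell NOK at bid) = NZD 1,016,233.01
NZD 1,016,233.01 × 0.80911 (sell NZD at bid) = AUD 822,244.29
AUD 822,244.29 ÷ 0.13596 (buy NOK at ask) = NOK 6,047,692.64

Net profit: NOK 54,692.64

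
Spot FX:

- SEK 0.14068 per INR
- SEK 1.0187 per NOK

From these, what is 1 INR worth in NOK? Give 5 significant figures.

INR/NOK = 0.13810

1 INR × 0.14068 = 0.14068 SEK
0.14068 SEK ÷ 1.0187 = 0.138098 NOK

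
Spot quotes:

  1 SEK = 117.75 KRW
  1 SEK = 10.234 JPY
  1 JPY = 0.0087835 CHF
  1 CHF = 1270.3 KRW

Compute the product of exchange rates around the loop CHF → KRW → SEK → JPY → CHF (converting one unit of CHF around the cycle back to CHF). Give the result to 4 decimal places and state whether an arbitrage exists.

0.9697 (arbitrage exists)

Around CHF → KRW → SEK → JPY → CHF: 1 × 1270.3 ÷ 117.75 × 10.234 × 0.0087835 = 0.969747
Product < 1; profitable direction is CHF → JPY → SEK → KRW → CHF.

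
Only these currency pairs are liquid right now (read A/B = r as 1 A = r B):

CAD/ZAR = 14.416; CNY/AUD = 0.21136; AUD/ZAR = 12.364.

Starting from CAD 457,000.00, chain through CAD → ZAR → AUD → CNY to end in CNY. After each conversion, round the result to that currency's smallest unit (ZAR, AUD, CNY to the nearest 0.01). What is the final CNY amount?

CNY 2,521,036.76

CAD 457,000.00 × 14.416 = ZAR 6,588,112.00
ZAR 6,588,112.00 ÷ 12.364 = AUD 532,846.33
AUD 532,846.33 ÷ 0.21136 = CNY 2,521,036.76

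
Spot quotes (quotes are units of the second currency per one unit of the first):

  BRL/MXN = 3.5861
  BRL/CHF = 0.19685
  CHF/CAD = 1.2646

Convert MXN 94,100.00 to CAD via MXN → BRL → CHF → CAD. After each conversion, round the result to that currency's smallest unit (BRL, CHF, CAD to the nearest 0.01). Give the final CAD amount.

CAD 6,532.15

MXN 94,100.00 ÷ 3.5861 = BRL 26,240.21
BRL 26,240.21 × 0.19685 = CHF 5,165.39
CHF 5,165.39 × 1.2646 = CAD 6,532.15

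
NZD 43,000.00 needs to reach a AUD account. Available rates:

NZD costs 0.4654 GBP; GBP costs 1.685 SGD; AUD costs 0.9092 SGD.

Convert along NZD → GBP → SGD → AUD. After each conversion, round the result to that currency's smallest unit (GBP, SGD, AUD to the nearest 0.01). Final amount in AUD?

AUD 37,088.17

NZD 43,000.00 × 0.4654 = GBP 20,012.20
GBP 20,012.20 × 1.685 = SGD 33,720.56
SGD 33,720.56 ÷ 0.9092 = AUD 37,088.17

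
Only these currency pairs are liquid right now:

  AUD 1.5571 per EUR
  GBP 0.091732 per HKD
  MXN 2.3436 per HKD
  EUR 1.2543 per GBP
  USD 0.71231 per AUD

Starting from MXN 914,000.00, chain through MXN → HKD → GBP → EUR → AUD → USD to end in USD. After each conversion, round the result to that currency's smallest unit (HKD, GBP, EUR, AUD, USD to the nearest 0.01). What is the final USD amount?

USD 49,770.32

MXN 914,000.00 ÷ 2.3436 = HKD 389,998.29
HKD 389,998.29 × 0.091732 = GBP 35,775.32
GBP 35,775.32 × 1.2543 = EUR 44,872.98
EUR 44,872.98 × 1.5571 = AUD 69,871.72
AUD 69,871.72 × 0.71231 = USD 49,770.32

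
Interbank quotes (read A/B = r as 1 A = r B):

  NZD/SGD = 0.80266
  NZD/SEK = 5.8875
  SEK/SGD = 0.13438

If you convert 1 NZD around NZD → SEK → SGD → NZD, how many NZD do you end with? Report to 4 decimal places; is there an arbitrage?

0.9857 (arbitrage exists)

Around NZD → SEK → SGD → NZD: 1 × 5.8875 × 0.13438 ÷ 0.80266 = 0.985675
Product < 1; profitable direction is NZD → SGD → SEK → NZD.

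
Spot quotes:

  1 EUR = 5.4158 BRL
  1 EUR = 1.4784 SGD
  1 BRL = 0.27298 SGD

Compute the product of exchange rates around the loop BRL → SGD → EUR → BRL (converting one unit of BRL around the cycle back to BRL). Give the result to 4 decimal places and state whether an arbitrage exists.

1.0000 (no arbitrage)

Around BRL → SGD → EUR → BRL: 1 × 0.27298 ÷ 1.4784 × 5.4158 = 1.000003
Product ≈ 1 (deviation 0.000%, within rounding noise).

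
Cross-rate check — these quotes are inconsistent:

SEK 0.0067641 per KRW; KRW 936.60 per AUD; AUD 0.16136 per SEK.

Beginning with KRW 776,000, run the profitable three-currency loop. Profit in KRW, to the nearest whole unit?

Profit: KRW 17,271

Profitable loop is KRW → SEK → AUD → KRW:
KRW 776,000 × 0.0067641 = SEK 5,248.94
SEK 5,248.94 × 0.16136 = AUD 846.97
AUD 846.97 × 936.60 = KRW 793,271
Profit = KRW 793,271 − KRW 776,000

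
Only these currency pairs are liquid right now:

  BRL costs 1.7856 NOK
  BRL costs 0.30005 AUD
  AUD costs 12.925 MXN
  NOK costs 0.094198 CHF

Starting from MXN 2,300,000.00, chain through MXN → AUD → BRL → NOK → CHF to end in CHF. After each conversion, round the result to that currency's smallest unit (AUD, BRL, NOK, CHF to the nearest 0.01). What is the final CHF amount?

MXN 2,300,000.00 ÷ 12.925 = AUD 177,949.71
AUD 177,949.71 ÷ 0.30005 = BRL 593,066.86
BRL 593,066.86 × 1.7856 = NOK 1,058,980.19
NOK 1,058,980.19 × 0.094198 = CHF 99,753.82

CHF 99,753.82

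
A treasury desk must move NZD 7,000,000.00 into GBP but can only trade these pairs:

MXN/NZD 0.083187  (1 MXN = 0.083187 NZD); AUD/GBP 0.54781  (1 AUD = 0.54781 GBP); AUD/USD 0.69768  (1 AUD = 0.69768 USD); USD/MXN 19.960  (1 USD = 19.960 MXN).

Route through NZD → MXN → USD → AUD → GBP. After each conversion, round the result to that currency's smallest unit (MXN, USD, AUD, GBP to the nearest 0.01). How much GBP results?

GBP 3,310,211.34

NZD 7,000,000.00 ÷ 0.083187 = MXN 84,147,763.47
MXN 84,147,763.47 ÷ 19.960 = USD 4,215,819.81
USD 4,215,819.81 ÷ 0.69768 = AUD 6,042,626.72
AUD 6,042,626.72 × 0.54781 = GBP 3,310,211.34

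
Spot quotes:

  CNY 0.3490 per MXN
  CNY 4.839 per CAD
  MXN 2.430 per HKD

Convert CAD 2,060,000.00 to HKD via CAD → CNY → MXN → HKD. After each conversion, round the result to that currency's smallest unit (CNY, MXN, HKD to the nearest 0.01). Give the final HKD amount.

HKD 11,754,147.65

CAD 2,060,000.00 × 4.839 = CNY 9,968,340.00
CNY 9,968,340.00 ÷ 0.3490 = MXN 28,562,578.80
MXN 28,562,578.80 ÷ 2.430 = HKD 11,754,147.65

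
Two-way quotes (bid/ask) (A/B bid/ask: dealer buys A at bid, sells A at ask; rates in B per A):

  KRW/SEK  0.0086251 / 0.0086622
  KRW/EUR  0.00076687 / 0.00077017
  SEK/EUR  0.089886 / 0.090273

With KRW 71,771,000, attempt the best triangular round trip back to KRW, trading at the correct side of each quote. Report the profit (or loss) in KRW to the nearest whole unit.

Net profit: KRW 475,796

Best loop KRW → SEK → EUR → KRW:
KRW 71,771,000 × 0.0086251 (sell KRW at bid) = SEK 619,032.05
SEK 619,032.05 × 0.089886 (sell SEK at bid) = EUR 55,642.32
EUR 55,642.32 ÷ 0.00077017 (buy KRW at ask) = KRW 72,246,796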